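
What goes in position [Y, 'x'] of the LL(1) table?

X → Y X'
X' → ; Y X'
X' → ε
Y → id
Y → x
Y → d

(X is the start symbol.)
Y → x

To find M[Y, 'x'], we find productions for Y where 'x' is in the predict set (PREDICT(N → α) = (FIRST(α) \ {ε}) ∪ (FOLLOW(N) if α ⇒* ε)).

Y → id: PREDICT = { 'id' }
Y → x: PREDICT = { 'x' }
  'x' is in predict set, so this production goes in M[Y, 'x']
Y → d: PREDICT = { 'd' }

M[Y, 'x'] = Y → x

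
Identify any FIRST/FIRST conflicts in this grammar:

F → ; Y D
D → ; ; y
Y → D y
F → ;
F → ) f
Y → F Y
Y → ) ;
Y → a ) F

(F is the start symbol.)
FIRST sets of the non-terminals at (or reachable through a nullable prefix from) the front of some alternative:
  FIRST(D) = { ';' }
  FIRST(F) = { ')', ';' }

Productions for F:
  F → ; Y D: FIRST = { ';' }
  F → ;: FIRST = { ';' }
  F → ) f: FIRST = { ')' }
Productions for Y:
  Y → D y: FIRST = { ';' }
  Y → F Y: FIRST = { ')', ';' }
  Y → ) ;: FIRST = { ')' }
  Y → a ) F: FIRST = { 'a' }
D has only one production, so no FIRST/FIRST conflict is possible there.

Conflict for F: F → ; Y D and F → ;
  Overlap: { ';' }
Conflict for Y: Y → D y and Y → F Y
  Overlap: { ';' }
Conflict for Y: Y → F Y and Y → ) ;
  Overlap: { ')' }

Answer: Yes. F → ';' Y D / F → ';' on { ';' }; Y → D y / Y → F Y on { ';' }; Y → F Y / Y → ')' ';' on { ')' }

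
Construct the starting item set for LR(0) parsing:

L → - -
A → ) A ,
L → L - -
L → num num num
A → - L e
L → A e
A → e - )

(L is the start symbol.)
{ [A → . ) A ,], [A → . - L e], [A → . e - )], [L → . - -], [L → . A e], [L → . L - -], [L → . num num num], [L' → . L] }

First, augment the grammar with L' → L
I₀ = CLOSURE({ [L' → . L] }):
  [L' → . L] has the dot before L: add [L → . - -], [L → . L - -], [L → . num num num], [L → . A e]
  [L → . A e] has the dot before A: add [A → . ) A ,], [A → . - L e], [A → . e - )]
No further items can be added.

I₀ = { [A → . ) A ,], [A → . - L e], [A → . e - )], [L → . - -], [L → . A e], [L → . L - -], [L → . num num num], [L' → . L] }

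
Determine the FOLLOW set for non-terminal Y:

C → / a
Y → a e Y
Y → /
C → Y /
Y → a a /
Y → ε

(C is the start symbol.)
To compute FOLLOW(Y), find every occurrence of Y on a right-hand side N → α Y β: add FIRST(β) \ {ε}, and if β is empty or nullable also add FOLLOW(N). Iterate to a fixed point.

In Y → a e Y: Y is at the end; this adds FOLLOW(Y) to itself — nothing new
In C → Y /: Y is followed by '/', add FIRST('/') \ {ε} = { '/' }

Taking the union: FOLLOW(Y) = { '/' }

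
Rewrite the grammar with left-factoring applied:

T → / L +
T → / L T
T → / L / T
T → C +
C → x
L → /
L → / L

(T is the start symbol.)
Left-factoring transforms A → αβ₁ | αβ₂ into A → αA' and A' → β₁ | β₂
(α is the longest common prefix among the alternatives). Repeat until
no nonterminal has two alternatives with a common prefix.

Round 1: T has alternatives sharing prefix '/ L'. Introduce T': T → / L T'
  Add: T' → +
  Add: T' → T
  Add: T' → / T

Round 2: L has alternatives sharing prefix '/'. Introduce L': L → / L'
  Add: L' → ε
  Add: L' → L

No remaining common prefixes — done.

Resulting grammar:
T → / L T'
T' → +
T' → T
T' → / T
T → C +
C → x
L → / L'
L' → ε
L' → L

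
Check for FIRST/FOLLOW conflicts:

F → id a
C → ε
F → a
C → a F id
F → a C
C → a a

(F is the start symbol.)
A FIRST/FOLLOW conflict occurs when a non-terminal N has a nullable alternative N → β (β ⇒* ε) and another alternative N → α with FIRST(α) ∩ FOLLOW(N) ≠ ∅: on such a lookahead the parser cannot decide between expanding α and letting N vanish via β.

Nullable non-terminals: C.

C: nullable alternative(s) C → ε; FOLLOW(C) = { $, 'id' }
  C → ε: FIRST \ {ε} = { } — this is the only nullable alternative, skip
  C → a F id: FIRST \ {ε} = { 'a' } — disjoint from FOLLOW(C)
  C → a a: FIRST \ {ε} = { 'a' } — disjoint from FOLLOW(C)

F has no nullable alternative, so no FIRST/FOLLOW check is needed there.

No FIRST/FOLLOW conflicts found.

Answer: No FIRST/FOLLOW conflicts.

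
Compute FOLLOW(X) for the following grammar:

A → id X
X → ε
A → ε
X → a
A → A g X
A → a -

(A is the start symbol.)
{ $, 'g' }

To compute FOLLOW(X), find every occurrence of X on a right-hand side N → α X β: add FIRST(β) \ {ε}, and if β is empty or nullable also add FOLLOW(N). Iterate to a fixed point.

In A → id X: X is at the end, add FOLLOW(A)
In A → A g X: X is at the end, add FOLLOW(A)

The FOLLOW sets referred to above (computed the same way, to a fixed point):
  FOLLOW(A) = { $, 'g' }

Taking the union: FOLLOW(X) = { $, 'g' }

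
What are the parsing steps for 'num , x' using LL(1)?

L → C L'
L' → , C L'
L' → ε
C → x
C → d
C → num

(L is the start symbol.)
LL(1) parsing maintains a stack (initially the start symbol over $) and the input. At each step: if the stack top is a terminal, match it against the current input token; if it is a non-terminal N, replace it with the RHS of M[N, lookahead] (the unique production whose predict set contains the lookahead).

Stack is shown with the top on the left.

Stack     Input      Action
---------------------------
L $       num , x $  output L → C L'
C L' $    num , x $  output C → num
num L' $  num , x $  match 'num'
L' $      , x $      output L' → , C L'
, C L' $  , x $      match ','
C L' $    x $        output C → x
x L' $    x $        match 'x'
L' $      $          output L' → ε
$         $          accept

The string is accepted.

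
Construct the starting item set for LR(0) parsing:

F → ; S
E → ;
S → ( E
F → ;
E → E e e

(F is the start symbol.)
First, augment the grammar with F' → F
I₀ = CLOSURE({ [F' → . F] }):
  [F' → . F] has the dot before F: add [F → . ; S], [F → . ;]
No further items can be added.

I₀ = { [F → . ; S], [F → . ;], [F' → . F] }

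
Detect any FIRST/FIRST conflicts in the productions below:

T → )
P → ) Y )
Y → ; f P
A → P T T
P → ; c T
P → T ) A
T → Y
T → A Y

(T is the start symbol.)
FIRST sets of the non-terminals at (or reachable through a nullable prefix from) the front of some alternative:
  FIRST(Y) = { ';' }
  FIRST(A) = { ')', ';' }
  FIRST(T) = { ')', ';' }

Productions for T:
  T → ): FIRST = { ')' }
  T → Y: FIRST = { ';' }
  T → A Y: FIRST = { ')', ';' }
Productions for P:
  P → ) Y ): FIRST = { ')' }
  P → ; c T: FIRST = { ';' }
  P → T ) A: FIRST = { ')', ';' }
Y, A have only one production, so no FIRST/FIRST conflict is possible there.

Conflict for T: T → ) and T → A Y
  Overlap: { ')' }
Conflict for T: T → Y and T → A Y
  Overlap: { ';' }
Conflict for P: P → ) Y ) and P → T ) A
  Overlap: { ')' }
Conflict for P: P → ; c T and P → T ) A
  Overlap: { ';' }

Answer: Yes. T → ')' / T → A Y on { ')' }; T → Y / T → A Y on { ';' }; P → ')' Y ')' / P → T ')' A on { ')' }; P → ';' c T / P → T ')' A on { ';' }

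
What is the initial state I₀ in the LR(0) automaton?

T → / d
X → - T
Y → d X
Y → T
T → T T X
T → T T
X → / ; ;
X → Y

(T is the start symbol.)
{ [T → . / d], [T → . T T X], [T → . T T], [T' → . T] }

First, augment the grammar with T' → T
I₀ = CLOSURE({ [T' → . T] }):
  [T' → . T] has the dot before T: add [T → . / d], [T → . T T X], [T → . T T]
No further items can be added.

I₀ = { [T → . / d], [T → . T T X], [T → . T T], [T' → . T] }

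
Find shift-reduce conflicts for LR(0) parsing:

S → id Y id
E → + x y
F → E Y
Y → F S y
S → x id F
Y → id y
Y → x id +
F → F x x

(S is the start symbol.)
A shift-reduce conflict occurs when an LR(0) state has both:
  - a complete (reduce) item [A → α .] (dot at the end), and
  - a shift item [B → β . c γ] (dot before a terminal).

Augment with S' → S and build the canonical LR(0) collection (I0 = CLOSURE({[S' → . S]}), then GOTO on every symbol after a dot until no new states appear). It has 24 states:
  I0: { [S → . id Y id], [S → . x id F], [S' → . S] }  — shift
  I1: { [S' → S .] }  — accept
  I2: { [E → . + x y], [F → . E Y], [F → . F x x], [S → id . Y id], [Y → . F S y], [Y → . id y], [Y → . x id +] }  — shift
  I3: { [S → x . id F] }  — shift
  I4: { [E → . + x y], [F → . E Y], [F → . F x x], [S → x id . F] }  — shift
  I5: { [E → + . x y] }  — shift
  I6: { [E → . + x y], [F → . E Y], [F → . F x x], [F → E . Y], [Y → . F S y], [Y → . id y], [Y → . x id +] }  — shift
  I7: { [F → F . x x], [S → x id F .] }  — shift, reduce
  I8: { [F → F x . x] }  — shift
  I9: { [F → F x x .] }  — reduce
  I10: { [F → F . x x], [S → . id Y id], [S → . x id F], [Y → F . S y] }  — shift
  I11: { [F → E Y .] }  — reduce
  I12: { [Y → id . y] }  — shift
  I13: { [Y → x . id +] }  — shift
  I14: { [Y → x id . +] }  — shift
  I15: { [Y → x id + .] }  — reduce
  I16: { [Y → id y .] }  — reduce
  I17: { [Y → F S . y] }  — shift
  I18: { [F → F x . x], [S → x . id F] }  — shift
  I19: { [Y → F S y .] }  — reduce
  I20: { [E → + x . y] }  — shift
  I21: { [E → + x y .] }  — reduce
  I22: { [S → id Y . id] }  — shift
  I23: { [S → id Y id .] }  — reduce

I7 contains reduce item [S → x id F .] and shift item [F → F . x x] — shift-reduce conflict.

Answer: Yes — I7: [S → x id F .] vs [F → F . x x]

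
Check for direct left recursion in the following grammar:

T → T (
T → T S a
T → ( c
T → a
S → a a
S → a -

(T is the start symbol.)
Yes, T is left-recursive

Direct left recursion occurs when N → N α for some non-terminal N (the right-hand side begins with the left-hand side itself).

T → T (: LEFT RECURSIVE (starts with T)
T → T S a: LEFT RECURSIVE (starts with T)
T → ( c: starts with '('
T → a: starts with a
S → a a: starts with a
S → a -: starts with a

The grammar has direct left recursion on: T.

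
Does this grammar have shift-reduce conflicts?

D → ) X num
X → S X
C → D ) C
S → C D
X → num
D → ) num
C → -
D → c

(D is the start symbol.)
A shift-reduce conflict occurs when an LR(0) state has both:
  - a complete (reduce) item [A → α .] (dot at the end), and
  - a shift item [B → β . c γ] (dot before a terminal).

Augment with D' → D and build the canonical LR(0) collection (I0 = CLOSURE({[D' → . D]}), then GOTO on every symbol after a dot until no new states appear). It has 16 states:
  I0: { [D → . ) X num], [D → . ) num], [D → . c], [D' → . D] }  — shift
  I1: { [C → . -], [C → . D ) C], [D → ) . X num], [D → ) . num], [D → . ) X num], [D → . ) num], [D → . c], [S → . C D], [X → . S X], [X → . num] }  — shift
  I2: { [D' → D .] }  — accept
  I3: { [D → c .] }  — reduce
  I4: { [C → - .] }  — reduce
  I5: { [D → . ) X num], [D → . ) num], [D → . c], [S → C . D] }  — shift
  I6: { [C → D . ) C] }  — shift
  I7: { [C → . -], [C → . D ) C], [D → . ) X num], [D → . ) num], [D → . c], [S → . C D], [X → . S X], [X → . num], [X → S . X] }  — shift
  I8: { [D → ) X . num] }  — shift
  I9: { [D → ) num .], [X → num .] }  — 2 reduces
  I10: { [D → ) X num .] }  — reduce
  I11: { [X → S X .] }  — reduce
  I12: { [X → num .] }  — reduce
  I13: { [C → . -], [C → . D ) C], [C → D ) . C], [D → . ) X num], [D → . ) num], [D → . c] }  — shift
  I14: { [C → D ) C .] }  — reduce
  I15: { [S → C D .] }  — reduce

No state contains both a complete item and a shift item.

Answer: No shift-reduce conflicts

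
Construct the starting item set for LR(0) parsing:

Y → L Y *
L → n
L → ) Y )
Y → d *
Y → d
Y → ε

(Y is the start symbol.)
{ [L → . ) Y )], [L → . n], [Y → . L Y *], [Y → . d *], [Y → . d], [Y → .], [Y' → . Y] }

First, augment the grammar with Y' → Y
I₀ = CLOSURE({ [Y' → . Y] }):
  [Y' → . Y] has the dot before Y: add [Y → . L Y *], [Y → . d *], [Y → . d], [Y → .]
  [Y → . L Y *] has the dot before L: add [L → . n], [L → . ) Y )]
No further items can be added.

I₀ = { [L → . ) Y )], [L → . n], [Y → . L Y *], [Y → . d *], [Y → . d], [Y → .], [Y' → . Y] }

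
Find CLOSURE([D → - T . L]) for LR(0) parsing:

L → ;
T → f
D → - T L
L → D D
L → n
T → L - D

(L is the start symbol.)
{ [D → - T . L], [D → . - T L], [L → . ;], [L → . D D], [L → . n] }

To compute CLOSURE, for each item [A → α.Bβ] where B is a non-terminal, add [B → .γ] for all productions B → γ; repeat for the newly added items until nothing changes.

Start with: [D → - T . L]
  [D → - T . L] has the dot before L: add [L → . ;], [L → . D D], [L → . n]
  [L → . D D] has the dot before D: add [D → . - T L]
No further items can be added.

CLOSURE = { [D → - T . L], [D → . - T L], [L → . ;], [L → . D D], [L → . n] }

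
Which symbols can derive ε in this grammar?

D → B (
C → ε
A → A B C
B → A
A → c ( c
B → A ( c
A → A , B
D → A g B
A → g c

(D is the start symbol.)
ε-productions: C → ε
So C is immediately nullable.
No further non-terminal can be added: every production for the remaining non-terminals contains a terminal or a non-nullable non-terminal.
Nullable = { 'C' }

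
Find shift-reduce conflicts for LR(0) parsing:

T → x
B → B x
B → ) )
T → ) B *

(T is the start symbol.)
A shift-reduce conflict occurs when an LR(0) state has both:
  - a complete (reduce) item [A → α .] (dot at the end), and
  - a shift item [B → β . c γ] (dot before a terminal).

Augment with T' → T and build the canonical LR(0) collection (I0 = CLOSURE({[T' → . T]}), then GOTO on every symbol after a dot until no new states appear). It has 9 states:
  I0: { [T → . ) B *], [T → . x], [T' → . T] }  — shift
  I1: { [B → . ) )], [B → . B x], [T → ) . B *] }  — shift
  I2: { [T' → T .] }  — accept
  I3: { [T → x .] }  — reduce
  I4: { [B → ) . )] }  — shift
  I5: { [B → B . x], [T → ) B . *] }  — shift
  I6: { [T → ) B * .] }  — reduce
  I7: { [B → B x .] }  — reduce
  I8: { [B → ) ) .] }  — reduce

No state contains both a complete item and a shift item.

Answer: No shift-reduce conflicts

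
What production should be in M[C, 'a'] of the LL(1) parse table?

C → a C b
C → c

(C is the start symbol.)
To find M[C, 'a'], we find productions for C where 'a' is in the predict set (PREDICT(N → α) = (FIRST(α) \ {ε}) ∪ (FOLLOW(N) if α ⇒* ε)).

C → a C b: PREDICT = { 'a' }
  'a' is in predict set, so this production goes in M[C, 'a']
C → c: PREDICT = { 'c' }

M[C, 'a'] = C → a C b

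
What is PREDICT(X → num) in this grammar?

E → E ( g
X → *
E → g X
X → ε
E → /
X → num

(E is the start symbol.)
{ 'num' }

PREDICT(X → num) = (FIRST(RHS) \ {ε}) ∪ (FOLLOW(X) if ε ∈ FIRST(RHS), i.e. RHS ⇒* ε)
FIRST(num) = { 'num' }
ε ∉ FIRST(num), so FOLLOW(X) is not added.
PREDICT(X → num) = { 'num' }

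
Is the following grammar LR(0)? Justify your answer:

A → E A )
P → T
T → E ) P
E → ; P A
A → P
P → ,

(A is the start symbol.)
Yes, the grammar is LR(0)

Augment with A' → A and build the canonical LR(0) collection (I0 = CLOSURE({[A' → . A]}), then GOTO on every symbol after a dot until no new states appear). It has 14 states:
  I0: { [A → . E A )], [A → . P], [A' → . A], [E → . ; P A], [P → . ,], [P → . T], [T → . E ) P] }  — shift
  I1: { [P → , .] }  — reduce
  I2: { [E → . ; P A], [E → ; . P A], [P → . ,], [P → . T], [T → . E ) P] }  — shift
  I3: { [A' → A .] }  — accept
  I4: { [A → . E A )], [A → . P], [A → E . A )], [E → . ; P A], [P → . ,], [P → . T], [T → . E ) P], [T → E . ) P] }  — shift
  I5: { [A → P .] }  — reduce
  I6: { [P → T .] }  — reduce
  I7: { [E → . ; P A], [P → . ,], [P → . T], [T → . E ) P], [T → E ) . P] }  — shift
  I8: { [A → E A . )] }  — shift
  I9: { [A → E A ) .] }  — reduce
  I10: { [T → E . ) P] }  — shift
  I11: { [T → E ) P .] }  — reduce
  I12: { [A → . E A )], [A → . P], [E → . ; P A], [E → ; P . A], [P → . ,], [P → . T], [T → . E ) P] }  — shift
  I13: { [E → ; P A .] }  — reduce

Every state is either a pure shift/goto state or contains exactly one complete item and nothing to shift — no conflicts. The grammar is LR(0).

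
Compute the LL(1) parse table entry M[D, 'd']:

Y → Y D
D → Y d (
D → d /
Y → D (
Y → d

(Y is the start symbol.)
To find M[D, 'd'], we find productions for D where 'd' is in the predict set (PREDICT(N → α) = (FIRST(α) \ {ε}) ∪ (FOLLOW(N) if α ⇒* ε)).

Relevant sets:
  FIRST(Y) = { 'd' }

D → Y d (: PREDICT = { 'd' }
  'd' is in predict set, so this production goes in M[D, 'd']
D → d /: PREDICT = { 'd' }
  'd' is in predict set, so this production goes in M[D, 'd']

M[D, 'd'] = D → Y d (, D → d /  (a multiply-defined cell — the grammar is not LL(1))

Answer: D → Y d (, D → d /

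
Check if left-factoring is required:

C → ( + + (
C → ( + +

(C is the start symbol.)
Left-factoring is needed when two productions for the same non-terminal
share a common prefix on the right-hand side.

Productions for C:
  C → ( + + (
  C → ( + +

Found common prefix '( + +' in productions for C

Answer: Yes, C has productions with common prefix '( + +'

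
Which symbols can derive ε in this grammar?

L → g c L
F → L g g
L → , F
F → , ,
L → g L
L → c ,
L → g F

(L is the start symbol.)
None

There are no ε-productions, so no non-terminal can derive ε.
No non-terminals are nullable.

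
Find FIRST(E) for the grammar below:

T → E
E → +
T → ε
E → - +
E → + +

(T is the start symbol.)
To compute FIRST(E), examine every production with E on the left-hand side, reading each right-hand side left to right until a non-nullable symbol is reached.

From E → +:
  - '+' is a terminal: add '+' and stop
From E → - +:
  - '-' is a terminal: add '-' and stop
From E → + +:
  - '+' is a terminal: add '+' and stop

Collecting: FIRST(E) = { '+', '-' }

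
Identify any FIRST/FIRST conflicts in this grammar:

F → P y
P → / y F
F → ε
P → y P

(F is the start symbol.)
A FIRST/FIRST conflict occurs when two productions N → α and N → β for the same non-terminal have FIRST(α) ∩ FIRST(β) ≠ ∅ (with ε ∈ FIRST of a nullable right-hand side, so two nullable alternatives also conflict).

FIRST sets of the non-terminals at (or reachable through a nullable prefix from) the front of some alternative:
  FIRST(P) = { '/', 'y' }

Productions for F:
  F → P y: FIRST = { '/', 'y' }
  F → ε: FIRST = { ε }
Productions for P:
  P → / y F: FIRST = { '/' }
  P → y P: FIRST = { 'y' }

All alternatives of each non-terminal have pairwise disjoint FIRST sets.

Answer: No FIRST/FIRST conflicts.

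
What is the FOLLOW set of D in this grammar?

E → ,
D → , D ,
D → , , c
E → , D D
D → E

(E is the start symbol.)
In D → , D ,: D is followed by ',', add FIRST(',') \ {ε} = { ',' }
In E → , D D: D is followed by D, add FIRST(D) \ {ε} = { ',' }
In E → , D D: D is at the end, add FOLLOW(E)

The FOLLOW sets referred to above (computed the same way, to a fixed point):
  FOLLOW(E) = { $, ',' }

Taking the union: FOLLOW(D) = { $, ',' }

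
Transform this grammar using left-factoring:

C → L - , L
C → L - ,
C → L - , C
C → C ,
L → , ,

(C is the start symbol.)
C → L - , C'
C' → L
C' → ε
C' → C
C → C ,
L → , ,

Left-factoring transforms A → αβ₁ | αβ₂ into A → αA' and A' → β₁ | β₂
(α is the longest common prefix among the alternatives). Repeat until
no nonterminal has two alternatives with a common prefix.

Round 1: C has alternatives sharing prefix 'L - ,'. Introduce C': C → L - , C'
  Add: C' → L
  Add: C' → ε
  Add: C' → C

No remaining common prefixes — done.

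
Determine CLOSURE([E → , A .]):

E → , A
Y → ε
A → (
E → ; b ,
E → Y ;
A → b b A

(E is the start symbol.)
{ [E → , A .] }

To compute CLOSURE, for each item [A → α.Bβ] where B is a non-terminal, add [B → .γ] for all productions B → γ; repeat for the newly added items until nothing changes.

Start with: [E → , A .]
The dot is at the end, so nothing is added.

CLOSURE = { [E → , A .] }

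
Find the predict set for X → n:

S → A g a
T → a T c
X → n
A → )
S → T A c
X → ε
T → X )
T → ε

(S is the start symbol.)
{ 'n' }

PREDICT(X → n) = (FIRST(RHS) \ {ε}) ∪ (FOLLOW(X) if ε ∈ FIRST(RHS), i.e. RHS ⇒* ε)
FIRST(n) = { 'n' }
ε ∉ FIRST(n), so FOLLOW(X) is not added.
PREDICT(X → n) = { 'n' }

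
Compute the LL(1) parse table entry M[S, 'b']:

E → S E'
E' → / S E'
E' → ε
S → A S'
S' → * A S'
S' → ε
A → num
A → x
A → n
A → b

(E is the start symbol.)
S → A S'

To find M[S, 'b'], we find productions for S where 'b' is in the predict set (PREDICT(N → α) = (FIRST(α) \ {ε}) ∪ (FOLLOW(N) if α ⇒* ε)).

Relevant sets:
  FIRST(A) = { 'b', 'n', 'num', 'x' }

S → A S': PREDICT = { 'b', 'n', 'num', 'x' }
  'b' is in predict set, so this production goes in M[S, 'b']

M[S, 'b'] = S → A S'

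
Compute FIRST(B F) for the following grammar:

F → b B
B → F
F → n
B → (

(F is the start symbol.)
{ '(', 'b', 'n' }

FIRST sets of the non-terminals involved (from the grammar, by fixed-point iteration):
  FIRST(B) = { '(', 'b', 'n' }

To compute FIRST(B F), process the symbols left to right:
Symbol B is a non-terminal. Add FIRST(B) \ {ε} = { '(', 'b', 'n' }
B is not nullable (ε ∉ FIRST(B)), so stop here.
FIRST(B F) = { '(', 'b', 'n' }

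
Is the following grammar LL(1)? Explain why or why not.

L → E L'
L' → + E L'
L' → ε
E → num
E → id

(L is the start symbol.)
Yes, the grammar is LL(1).

A grammar is LL(1) if for each non-terminal N with multiple productions, the predict sets of those productions are pairwise disjoint, where PREDICT(N → α) = (FIRST(α) \ {ε}) ∪ (FOLLOW(N) if α ⇒* ε).

Relevant sets:
  FOLLOW(L') = { $ }

For L':
  PREDICT(L' → '+' E L') = { '+' }
  PREDICT(L' → ε) = { $ }
For E:
  PREDICT(E → num) = { 'num' }
  PREDICT(E → id) = { 'id' }
L has a single production, so nothing to check there.

All predict sets are disjoint. The grammar IS LL(1).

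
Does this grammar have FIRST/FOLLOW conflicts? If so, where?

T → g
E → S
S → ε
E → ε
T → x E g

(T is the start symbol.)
No FIRST/FOLLOW conflicts.

A FIRST/FOLLOW conflict occurs when a non-terminal N has a nullable alternative N → β (β ⇒* ε) and another alternative N → α with FIRST(α) ∩ FOLLOW(N) ≠ ∅: on such a lookahead the parser cannot decide between expanding α and letting N vanish via β.

Nullable non-terminals: E, S.
FIRST sets used below: FIRST(S) = { ε }

E: nullable alternative(s) E → S, E → ε; FOLLOW(E) = { 'g' }
  E → S: FIRST \ {ε} = { } — disjoint from FOLLOW(E)
  E → ε: FIRST \ {ε} = { } — disjoint from FOLLOW(E)
S has a nullable alternative but only one production, so nothing to check.

T has no nullable alternative, so no FIRST/FOLLOW check is needed there.

No FIRST/FOLLOW conflicts found.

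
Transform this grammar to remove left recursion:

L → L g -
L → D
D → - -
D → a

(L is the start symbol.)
L → D L'
L' → g - L'
L' → ε
D → - -
D → a

L is directly left-recursive. The standard transformation for
  A → A α₁ | ... | A α_m | β₁ | ... | β_n
is
  A  → β₁ A' | ... | β_n A'
  A' → α₁ A' | ... | α_m A' | ε

L → D becomes L → D L'
L → L g - becomes L' → g - L'
Add L' → ε

Productions for other non-terminals are unchanged:
  D → - -
  D → a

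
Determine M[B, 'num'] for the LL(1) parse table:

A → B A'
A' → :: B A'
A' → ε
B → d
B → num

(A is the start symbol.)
B → num

To find M[B, 'num'], we find productions for B where 'num' is in the predict set (PREDICT(N → α) = (FIRST(α) \ {ε}) ∪ (FOLLOW(N) if α ⇒* ε)).

B → d: PREDICT = { 'd' }
B → num: PREDICT = { 'num' }
  'num' is in predict set, so this production goes in M[B, 'num']

M[B, 'num'] = B → num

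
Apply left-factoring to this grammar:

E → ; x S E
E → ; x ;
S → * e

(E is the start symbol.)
E → ; x E'
E' → S E
E' → ;
S → * e

Left-factoring transforms A → αβ₁ | αβ₂ into A → αA' and A' → β₁ | β₂
(α is the longest common prefix among the alternatives). Repeat until
no nonterminal has two alternatives with a common prefix.

Round 1: E has alternatives sharing prefix '; x'. Introduce E': E → ; x E'
  Add: E' → S E
  Add: E' → ;

No remaining common prefixes — done.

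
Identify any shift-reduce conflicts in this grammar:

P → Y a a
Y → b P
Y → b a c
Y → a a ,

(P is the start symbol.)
A shift-reduce conflict occurs when an LR(0) state has both:
  - a complete (reduce) item [A → α .] (dot at the end), and
  - a shift item [B → β . c γ] (dot before a terminal).

Augment with P' → P and build the canonical LR(0) collection (I0 = CLOSURE({[P' → . P]}), then GOTO on every symbol after a dot until no new states appear). It has 12 states:
  I0: { [P → . Y a a], [P' → . P], [Y → . a a ,], [Y → . b P], [Y → . b a c] }  — shift
  I1: { [P' → P .] }  — accept
  I2: { [P → Y . a a] }  — shift
  I3: { [Y → a . a ,] }  — shift
  I4: { [P → . Y a a], [Y → . a a ,], [Y → . b P], [Y → . b a c], [Y → b . P], [Y → b . a c] }  — shift
  I5: { [Y → b P .] }  — reduce
  I6: { [Y → a . a ,], [Y → b a . c] }  — shift
  I7: { [Y → a a . ,] }  — shift
  I8: { [Y → b a c .] }  — reduce
  I9: { [Y → a a , .] }  — reduce
  I10: { [P → Y a . a] }  — shift
  I11: { [P → Y a a .] }  — reduce

No state contains both a complete item and a shift item.

Answer: No shift-reduce conflicts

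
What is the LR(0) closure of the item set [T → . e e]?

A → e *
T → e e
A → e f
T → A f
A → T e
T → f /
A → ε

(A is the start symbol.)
{ [T → . e e] }

To compute CLOSURE, for each item [A → α.Bβ] where B is a non-terminal, add [B → .γ] for all productions B → γ; repeat for the newly added items until nothing changes.

Start with: [T → . e e]
The dot precedes the terminal e, so nothing is added.

CLOSURE = { [T → . e e] }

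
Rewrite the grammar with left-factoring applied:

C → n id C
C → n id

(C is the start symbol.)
Left-factoring transforms A → αβ₁ | αβ₂ into A → αA' and A' → β₁ | β₂
(α is the longest common prefix among the alternatives). Repeat until
no nonterminal has two alternatives with a common prefix.

Round 1: C has alternatives sharing prefix 'n id'. Introduce C': C → n id C'
  Add: C' → C
  Add: C' → ε

No remaining common prefixes — done.

Resulting grammar:
C → n id C'
C' → C
C' → ε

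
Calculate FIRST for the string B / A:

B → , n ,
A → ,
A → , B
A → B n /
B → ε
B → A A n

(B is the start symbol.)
{ ',', '/', 'n' }

FIRST sets of the non-terminals involved (from the grammar, by fixed-point iteration):
  FIRST(B) = { ',', 'n', ε }

To compute FIRST(B / A), process the symbols left to right:
Symbol B is a non-terminal. Add FIRST(B) \ {ε} = { ',', 'n' }
B is nullable (ε ∈ FIRST(B)), continue to the next symbol.
Symbol / is a terminal. Add '/' and stop.
FIRST(B / A) = { ',', '/', 'n' }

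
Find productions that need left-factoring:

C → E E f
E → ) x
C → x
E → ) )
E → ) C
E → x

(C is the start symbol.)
Left-factoring is needed when two productions for the same non-terminal
share a common prefix on the right-hand side.

Productions for C:
  C → E E f
  C → x
Productions for E:
  E → ) x
  E → ) )
  E → ) C
  E → x

Found common prefix ')' in productions for E

Answer: Yes, E has productions with common prefix ')'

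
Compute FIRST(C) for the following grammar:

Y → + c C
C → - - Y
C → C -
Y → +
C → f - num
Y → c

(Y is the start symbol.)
{ '-', 'f' }

To compute FIRST(C), examine every production with C on the left-hand side, reading each right-hand side left to right until a non-nullable symbol is reached.

From C → - - Y:
  - '-' is a terminal: add '-' and stop
From C → C -:
  - C is the symbol being defined: contributes nothing new
    C is not nullable, so stop
From C → f - num:
  - f is a terminal: add 'f' and stop

Collecting: FIRST(C) = { '-', 'f' }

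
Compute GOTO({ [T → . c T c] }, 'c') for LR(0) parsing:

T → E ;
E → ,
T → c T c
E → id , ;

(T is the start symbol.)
{ [E → . ,], [E → . id , ;], [T → . E ;], [T → . c T c], [T → c . T c] }

GOTO(I, 'c') = CLOSURE({ [A → αX.β] : [A → α.Xβ] ∈ I, X = 'c' })

Items with dot before 'c', with the dot advanced:
  [T → . c T c] → [T → c . T c]
Closure of the advanced items:
  [T → c . T c] has the dot before T: add [T → . E ;], [T → . c T c]
  [T → . E ;] has the dot before E: add [E → . ,], [E → . id , ;]

GOTO = { [E → . ,], [E → . id , ;], [T → . E ;], [T → . c T c], [T → c . T c] }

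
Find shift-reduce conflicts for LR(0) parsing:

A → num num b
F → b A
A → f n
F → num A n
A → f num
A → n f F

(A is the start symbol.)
A shift-reduce conflict occurs when an LR(0) state has both:
  - a complete (reduce) item [A → α .] (dot at the end), and
  - a shift item [B → β . c γ] (dot before a terminal).

Augment with A' → A and build the canonical LR(0) collection (I0 = CLOSURE({[A' → . A]}), then GOTO on every symbol after a dot until no new states appear). It has 16 states:
  I0: { [A → . f n], [A → . f num], [A → . n f F], [A → . num num b], [A' → . A] }  — shift
  I1: { [A' → A .] }  — accept
  I2: { [A → f . n], [A → f . num] }  — shift
  I3: { [A → n . f F] }  — shift
  I4: { [A → num . num b] }  — shift
  I5: { [A → num num . b] }  — shift
  I6: { [A → num num b .] }  — reduce
  I7: { [A → n f . F], [F → . b A], [F → . num A n] }  — shift
  I8: { [A → n f F .] }  — reduce
  I9: { [A → . f n], [A → . f num], [A → . n f F], [A → . num num b], [F → b . A] }  — shift
  I10: { [A → . f n], [A → . f num], [A → . n f F], [A → . num num b], [F → num . A n] }  — shift
  I11: { [F → num A . n] }  — shift
  I12: { [F → num A n .] }  — reduce
  I13: { [F → b A .] }  — reduce
  I14: { [A → f n .] }  — reduce
  I15: { [A → f num .] }  — reduce

No state contains both a complete item and a shift item.

Answer: No shift-reduce conflicts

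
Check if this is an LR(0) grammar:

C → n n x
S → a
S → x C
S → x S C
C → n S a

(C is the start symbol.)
A grammar is LR(0) if no state in the canonical LR(0) collection has:
  - both a shift item (dot before a terminal) and a complete item (shift-reduce conflict), or
  - two or more complete items (reduce-reduce conflict; the accept item [C' → C .] counts as a complete item here).

Augment with C' → C and build the canonical LR(0) collection (I0 = CLOSURE({[C' → . C]}), then GOTO on every symbol after a dot until no new states appear). It has 12 states:
  I0: { [C → . n S a], [C → . n n x], [C' → . C] }  — shift
  I1: { [C' → C .] }  — accept
  I2: { [C → n . S a], [C → n . n x], [S → . a], [S → . x C], [S → . x S C] }  — shift
  I3: { [C → n S . a] }  — shift
  I4: { [S → a .] }  — reduce
  I5: { [C → n n . x] }  — shift
  I6: { [C → . n S a], [C → . n n x], [S → . a], [S → . x C], [S → . x S C], [S → x . C], [S → x . S C] }  — shift
  I7: { [S → x C .] }  — reduce
  I8: { [C → . n S a], [C → . n n x], [S → x S . C] }  — shift
  I9: { [S → x S C .] }  — reduce
  I10: { [C → n n x .] }  — reduce
  I11: { [C → n S a .] }  — reduce

Every state is either a pure shift/goto state or contains exactly one complete item and nothing to shift — no conflicts. The grammar is LR(0).

Answer: Yes, the grammar is LR(0)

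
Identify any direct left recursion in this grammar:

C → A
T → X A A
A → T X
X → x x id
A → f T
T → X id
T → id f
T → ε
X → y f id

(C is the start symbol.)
Direct left recursion occurs when N → N α for some non-terminal N (the right-hand side begins with the left-hand side itself).

C → A: starts with A
T → X A A: starts with X
A → T X: starts with T
X → x x id: starts with x
A → f T: starts with f
T → X id: starts with X
T → id f: starts with id
T → ε: starts with ε
X → y f id: starts with y

No direct left recursion found.

Answer: No direct left recursion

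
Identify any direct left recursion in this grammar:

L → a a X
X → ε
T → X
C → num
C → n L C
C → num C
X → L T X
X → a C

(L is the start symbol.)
Direct left recursion occurs when N → N α for some non-terminal N (the right-hand side begins with the left-hand side itself).

L → a a X: starts with a
X → ε: starts with ε
T → X: starts with X
C → num: starts with num
C → n L C: starts with n
C → num C: starts with num
X → L T X: starts with L
X → a C: starts with a

No direct left recursion found.

Answer: No direct left recursion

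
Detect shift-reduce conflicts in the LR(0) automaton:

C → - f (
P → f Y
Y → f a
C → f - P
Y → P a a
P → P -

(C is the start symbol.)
A shift-reduce conflict occurs when an LR(0) state has both:
  - a complete (reduce) item [A → α .] (dot at the end), and
  - a shift item [B → β . c γ] (dot before a terminal).

Augment with C' → C and build the canonical LR(0) collection (I0 = CLOSURE({[C' → . C]}), then GOTO on every symbol after a dot until no new states appear). It has 16 states:
  I0: { [C → . - f (], [C → . f - P], [C' → . C] }  — shift
  I1: { [C → - . f (] }  — shift
  I2: { [C' → C .] }  — accept
  I3: { [C → f . - P] }  — shift
  I4: { [C → f - . P], [P → . P -], [P → . f Y] }  — shift
  I5: { [C → f - P .], [P → P . -] }  — shift, reduce
  I6: { [P → . P -], [P → . f Y], [P → f . Y], [Y → . P a a], [Y → . f a] }  — shift
  I7: { [P → P . -], [Y → P . a a] }  — shift
  I8: { [P → f Y .] }  — reduce
  I9: { [P → . P -], [P → . f Y], [P → f . Y], [Y → . P a a], [Y → . f a], [Y → f . a] }  — shift
  I10: { [Y → f a .] }  — reduce
  I11: { [P → P - .] }  — reduce
  I12: { [Y → P a . a] }  — shift
  I13: { [Y → P a a .] }  — reduce
  I14: { [C → - f . (] }  — shift
  I15: { [C → - f ( .] }  — reduce

I5 contains reduce item [C → f - P .] and shift item [P → P . -] — shift-reduce conflict.

Answer: Yes — I5: [C → f - P .] vs [P → P . -]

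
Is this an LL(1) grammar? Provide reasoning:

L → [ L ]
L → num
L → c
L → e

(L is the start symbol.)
For L:
  PREDICT(L → '[' L ']') = { '[' }
  PREDICT(L → num) = { 'num' }
  PREDICT(L → c) = { 'c' }
  PREDICT(L → e) = { 'e' }

All predict sets are disjoint. The grammar IS LL(1).

Answer: Yes, the grammar is LL(1).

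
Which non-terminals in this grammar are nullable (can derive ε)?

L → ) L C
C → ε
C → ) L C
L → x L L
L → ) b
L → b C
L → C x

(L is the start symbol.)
A non-terminal is nullable if it can derive ε (the empty string): either it has an ε-production, or it has a production whose right-hand side consists entirely of nullable non-terminals.

ε-productions: C → ε
So C is immediately nullable.
No further non-terminal can be added: every production for the remaining non-terminals contains a terminal or a non-nullable non-terminal.
Nullable = { 'C' }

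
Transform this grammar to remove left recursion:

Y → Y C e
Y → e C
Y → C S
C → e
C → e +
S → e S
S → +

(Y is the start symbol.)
Y is directly left-recursive. The standard transformation for
  A → A α₁ | ... | A α_m | β₁ | ... | β_n
is
  A  → β₁ A' | ... | β_n A'
  A' → α₁ A' | ... | α_m A' | ε

Y → e C becomes Y → e C Y'
Y → C S becomes Y → C S Y'
Y → Y C e becomes Y' → C e Y'
Add Y' → ε

Productions for other non-terminals are unchanged:
  C → e
  C → e +
  S → e S
  S → +

Resulting grammar:
Y → e C Y'
Y → C S Y'
Y' → C e Y'
Y' → ε
C → e
C → e +
S → e S
S → +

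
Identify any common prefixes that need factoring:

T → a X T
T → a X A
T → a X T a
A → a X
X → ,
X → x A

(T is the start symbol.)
Left-factoring is needed when two productions for the same non-terminal
share a common prefix on the right-hand side.

Productions for T:
  T → a X T
  T → a X A
  T → a X T a
Productions for X:
  X → ,
  X → x A

Found common prefix 'a X' in productions for T

Answer: Yes, T has productions with common prefix 'a X'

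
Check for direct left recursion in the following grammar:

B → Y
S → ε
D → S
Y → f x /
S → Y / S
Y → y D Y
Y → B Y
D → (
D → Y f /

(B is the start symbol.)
Direct left recursion occurs when N → N α for some non-terminal N (the right-hand side begins with the left-hand side itself).

B → Y: starts with Y
S → ε: starts with ε
D → S: starts with S
Y → f x /: starts with f
S → Y / S: starts with Y
Y → y D Y: starts with y
Y → B Y: starts with B
D → (: starts with '('
D → Y f /: starts with Y

No direct left recursion found.

Answer: No direct left recursion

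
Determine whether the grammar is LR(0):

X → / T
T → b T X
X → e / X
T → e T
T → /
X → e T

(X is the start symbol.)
A grammar is LR(0) if no state in the canonical LR(0) collection has:
  - both a shift item (dot before a terminal) and a complete item (shift-reduce conflict), or
  - two or more complete items (reduce-reduce conflict; the accept item [X' → X .] counts as a complete item here).

Augment with X' → X and build the canonical LR(0) collection (I0 = CLOSURE({[X' → . X]}), then GOTO on every symbol after a dot until no new states appear). It has 14 states:
  I0: { [X → . / T], [X → . e / X], [X → . e T], [X' → . X] }  — shift
  I1: { [T → . /], [T → . b T X], [T → . e T], [X → / . T] }  — shift
  I2: { [X' → X .] }  — accept
  I3: { [T → . /], [T → . b T X], [T → . e T], [X → e . / X], [X → e . T] }  — shift
  I4: { [T → / .], [X → . / T], [X → . e / X], [X → . e T], [X → e / . X] }  — shift, reduce
  I5: { [X → e T .] }  — reduce
  I6: { [T → . /], [T → . b T X], [T → . e T], [T → b . T X] }  — shift
  I7: { [T → . /], [T → . b T X], [T → . e T], [T → e . T] }  — shift
  I8: { [T → / .] }  — reduce
  I9: { [T → e T .] }  — reduce
  I10: { [T → b T . X], [X → . / T], [X → . e / X], [X → . e T] }  — shift
  I11: { [T → b T X .] }  — reduce
  I12: { [X → e / X .] }  — reduce
  I13: { [X → / T .] }  — reduce

Conflict in state I4:
  Shift-reduce conflict between [T → / .] and [X → . / T]
So the grammar is NOT LR(0).

Answer: No. Shift-reduce conflict between [T → / .] and [X → . / T]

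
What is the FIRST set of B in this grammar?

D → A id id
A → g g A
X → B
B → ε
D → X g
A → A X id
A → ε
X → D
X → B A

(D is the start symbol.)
{ ε }

To compute FIRST(B), examine every production with B on the left-hand side, reading each right-hand side left to right until a non-nullable symbol is reached.

From B → ε:
  - ε-production, so ε ∈ FIRST(B)

Collecting: FIRST(B) = { ε }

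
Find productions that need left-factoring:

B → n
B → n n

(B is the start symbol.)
Left-factoring is needed when two productions for the same non-terminal
share a common prefix on the right-hand side.

Productions for B:
  B → n
  B → n n

Found common prefix 'n' in productions for B

Answer: Yes, B has productions with common prefix 'n'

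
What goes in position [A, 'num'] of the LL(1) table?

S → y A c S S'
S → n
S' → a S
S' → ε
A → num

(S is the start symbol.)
A → num

To find M[A, 'num'], we find productions for A where 'num' is in the predict set (PREDICT(N → α) = (FIRST(α) \ {ε}) ∪ (FOLLOW(N) if α ⇒* ε)).

A → num: PREDICT = { 'num' }
  'num' is in predict set, so this production goes in M[A, 'num']

M[A, 'num'] = A → num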